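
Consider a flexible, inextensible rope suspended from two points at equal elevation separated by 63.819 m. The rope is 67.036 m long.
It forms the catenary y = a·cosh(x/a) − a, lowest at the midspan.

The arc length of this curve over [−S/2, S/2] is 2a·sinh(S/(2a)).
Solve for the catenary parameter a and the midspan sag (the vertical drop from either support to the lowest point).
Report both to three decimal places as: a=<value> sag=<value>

a=58.456 sag=8.928

seed: a₀ = √(S³/(24(L−S))) = √(63.819³/(24·3.217)) = 58.022153
iter 1: u=0.549954  f(a)=+4.900e-02  f'(a)=-1.143e-01  a ← 58.022153 − (+4.900e-02/-1.143e-01) = 58.450935
iter 2: u=0.545919  f(a)=+5.485e-04  f'(a)=-1.117e-01  a ← 58.450935 − (+5.485e-04/-1.117e-01) = 58.455844
iter 3: u=0.545874  f(a)=+7.045e-08  f'(a)=-1.117e-01  a ← 58.455844 − (+7.045e-08/-1.117e-01) = 58.455845
iter 4: u=0.545874  f(a)=+0.000e+00  f'(a)=-1.117e-01  a ← 58.455845 − (+0.000e+00/-1.117e-01) = 58.455845
converged: |Δa| < 1e-12 after 4 iterations
sag = a·(cosh(S/(2a)) − 1) = 58.455845·(cosh(0.545874) − 1) = 8.927700
T_max/T_min = cosh(S/(2a)) = 1.152726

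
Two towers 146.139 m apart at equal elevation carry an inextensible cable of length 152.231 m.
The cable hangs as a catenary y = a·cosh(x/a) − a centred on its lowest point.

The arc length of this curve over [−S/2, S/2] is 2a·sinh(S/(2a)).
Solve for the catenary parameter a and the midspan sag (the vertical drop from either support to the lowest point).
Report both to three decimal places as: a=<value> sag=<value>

a=147.009 sag=18.536

seed: a₀ = √(S³/(24(L−S))) = √(146.139³/(24·6.092)) = 146.104512
iter 1: u=0.500118  f(a)=+7.664e-02  f'(a)=-8.550e-02  a ← 146.104512 − (+7.664e-02/-8.550e-02) = 147.000934
iter 2: u=0.497068  f(a)=+7.111e-04  f'(a)=-8.392e-02  a ← 147.000934 − (+7.111e-04/-8.392e-02) = 147.009407
iter 3: u=0.497040  f(a)=+6.249e-08  f'(a)=-8.390e-02  a ← 147.009407 − (+6.249e-08/-8.390e-02) = 147.009408
iter 4: u=0.497040  f(a)=+2.842e-14  f'(a)=-8.390e-02  a ← 147.009408 − (+2.842e-14/-8.390e-02) = 147.009408
converged: |Δa| < 1e-12 after 4 iterations
sag = a·(cosh(S/(2a)) − 1) = 147.009408·(cosh(0.497040) − 1) = 18.536161
T_max/T_min = cosh(S/(2a)) = 1.126088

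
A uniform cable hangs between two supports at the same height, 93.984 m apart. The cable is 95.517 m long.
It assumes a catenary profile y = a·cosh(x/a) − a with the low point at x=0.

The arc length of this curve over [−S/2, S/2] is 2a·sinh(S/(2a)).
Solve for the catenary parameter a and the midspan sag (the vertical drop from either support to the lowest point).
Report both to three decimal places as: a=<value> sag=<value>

seed: a₀ = √(S³/(24(L−S))) = √(93.984³/(24·1.533)) = 150.211848
iter 1: u=0.312838  f(a)=+7.519e-03  f'(a)=-2.061e-02  a ← 150.211848 − (+7.519e-03/-2.061e-02) = 150.576645
iter 2: u=0.312080  f(a)=+2.748e-05  f'(a)=-2.046e-02  a ← 150.576645 − (+2.748e-05/-2.046e-02) = 150.577988
iter 3: u=0.312077  f(a)=+3.700e-10  f'(a)=-2.046e-02  a ← 150.577988 − (+3.700e-10/-2.046e-02) = 150.577988
iter 4: u=0.312077  f(a)=+0.000e+00  f'(a)=-2.046e-02  a ← 150.577988 − (+0.000e+00/-2.046e-02) = 150.577988
converged: |Δa| < 1e-12 after 4 iterations
sag = a·(cosh(S/(2a)) − 1) = 150.577988·(cosh(0.312077) − 1) = 7.392278
T_max/T_min = cosh(S/(2a)) = 1.049093

a=150.578 sag=7.392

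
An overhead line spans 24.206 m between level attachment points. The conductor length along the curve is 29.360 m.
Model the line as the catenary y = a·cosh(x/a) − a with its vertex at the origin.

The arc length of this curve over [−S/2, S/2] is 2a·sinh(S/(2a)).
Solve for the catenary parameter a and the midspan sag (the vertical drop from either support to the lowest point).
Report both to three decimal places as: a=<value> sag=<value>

seed: a₀ = √(S³/(24(L−S))) = √(24.206³/(24·5.154)) = 10.707959
iter 1: u=1.130281  f(a)=+3.394e-01  f'(a)=-1.091e+00  a ← 10.707959 − (+3.394e-01/-1.091e+00) = 11.018956
iter 2: u=1.098380  f(a)=+1.535e-02  f'(a)=-9.947e-01  a ← 11.018956 − (+1.535e-02/-9.947e-01) = 11.034386
iter 3: u=1.096844  f(a)=+3.468e-05  f'(a)=-9.902e-01  a ← 11.034386 − (+3.468e-05/-9.902e-01) = 11.034421
iter 4: u=1.096840  f(a)=+1.779e-10  f'(a)=-9.902e-01  a ← 11.034421 − (+1.779e-10/-9.902e-01) = 11.034421
iter 5: u=1.096840  f(a)=+0.000e+00  f'(a)=-9.902e-01  a ← 11.034421 − (+0.000e+00/-9.902e-01) = 11.034421
converged: |Δa| < 1e-12 after 5 iterations
sag = a·(cosh(S/(2a)) − 1) = 11.034421·(cosh(1.096840) − 1) = 7.330242
T_max/T_min = cosh(S/(2a)) = 1.664307

a=11.034 sag=7.330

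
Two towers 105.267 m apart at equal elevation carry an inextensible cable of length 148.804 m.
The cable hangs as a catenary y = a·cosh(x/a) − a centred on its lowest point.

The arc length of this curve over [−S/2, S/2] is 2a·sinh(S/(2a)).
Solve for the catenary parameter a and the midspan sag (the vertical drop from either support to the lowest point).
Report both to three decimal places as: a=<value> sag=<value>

seed: a₀ = √(S³/(24(L−S))) = √(105.267³/(24·43.537)) = 33.412079
iter 1: u=1.575284  f(a)=+5.732e+00  f'(a)=-3.313e+00  a ← 33.412079 − (+5.732e+00/-3.313e+00) = 35.142438
iter 2: u=1.497719  f(a)=+4.754e-01  f'(a)=-2.784e+00  a ← 35.142438 − (+4.754e-01/-2.784e+00) = 35.313194
iter 3: u=1.490477  f(a)=+3.923e-03  f'(a)=-2.738e+00  a ← 35.313194 − (+3.923e-03/-2.738e+00) = 35.314627
iter 4: u=1.490416  f(a)=+2.721e-07  f'(a)=-2.738e+00  a ← 35.314627 − (+2.721e-07/-2.738e+00) = 35.314627
iter 5: u=1.490416  f(a)=-2.842e-14  f'(a)=-2.738e+00  a ← 35.314627 − (-2.842e-14/-2.738e+00) = 35.314627
converged: |Δa| < 1e-12 after 5 iterations
sag = a·(cosh(S/(2a)) − 1) = 35.314627·(cosh(1.490416) − 1) = 47.043011
T_max/T_min = cosh(S/(2a)) = 2.332111

a=35.315 sag=47.043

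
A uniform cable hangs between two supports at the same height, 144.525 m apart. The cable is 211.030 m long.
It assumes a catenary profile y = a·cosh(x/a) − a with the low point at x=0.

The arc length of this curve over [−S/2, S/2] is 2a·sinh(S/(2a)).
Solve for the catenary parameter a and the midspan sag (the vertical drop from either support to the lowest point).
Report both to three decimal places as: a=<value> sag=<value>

a=46.221 sag=68.974

seed: a₀ = √(S³/(24(L−S))) = √(144.525³/(24·66.505)) = 43.489228
iter 1: u=1.661618  f(a)=+9.808e+00  f'(a)=-3.991e+00  a ← 43.489228 − (+9.808e+00/-3.991e+00) = 45.947084
iter 2: u=1.572733  f(a)=+8.929e-01  f'(a)=-3.294e+00  a ← 45.947084 − (+8.929e-01/-3.294e+00) = 46.218140
iter 3: u=1.563509  f(a)=+9.038e-03  f'(a)=-3.228e+00  a ← 46.218140 − (+9.038e-03/-3.228e+00) = 46.220940
iter 4: u=1.563415  f(a)=+9.465e-07  f'(a)=-3.227e+00  a ← 46.220940 − (+9.465e-07/-3.227e+00) = 46.220940
iter 5: u=1.563415  f(a)=+2.842e-14  f'(a)=-3.227e+00  a ← 46.220940 − (+2.842e-14/-3.227e+00) = 46.220940
converged: |Δa| < 1e-12 after 5 iterations
sag = a·(cosh(S/(2a)) − 1) = 46.220940·(cosh(1.563415) − 1) = 68.973637
T_max/T_min = cosh(S/(2a)) = 2.492259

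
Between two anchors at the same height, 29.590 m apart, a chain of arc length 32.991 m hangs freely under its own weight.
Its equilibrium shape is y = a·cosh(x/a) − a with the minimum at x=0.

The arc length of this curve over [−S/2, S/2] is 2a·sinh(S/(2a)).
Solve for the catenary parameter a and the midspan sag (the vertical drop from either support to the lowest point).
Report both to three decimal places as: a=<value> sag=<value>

seed: a₀ = √(S³/(24(L−S))) = √(29.590³/(24·3.401)) = 17.815931
iter 1: u=0.830437  f(a)=+1.192e-01  f'(a)=-4.088e-01  a ← 17.815931 − (+1.192e-01/-4.088e-01) = 18.107567
iter 2: u=0.817062  f(a)=+2.990e-03  f'(a)=-3.885e-01  a ← 18.107567 − (+2.990e-03/-3.885e-01) = 18.115264
iter 3: u=0.816715  f(a)=+1.989e-06  f'(a)=-3.880e-01  a ← 18.115264 − (+1.989e-06/-3.880e-01) = 18.115269
iter 4: u=0.816714  f(a)=+8.740e-13  f'(a)=-3.880e-01  a ← 18.115269 − (+8.740e-13/-3.880e-01) = 18.115269
converged: |Δa| < 1e-12 after 4 iterations
sag = a·(cosh(S/(2a)) − 1) = 18.115269·(cosh(0.816714) − 1) = 6.385027
T_max/T_min = cosh(S/(2a)) = 1.352467

a=18.115 sag=6.385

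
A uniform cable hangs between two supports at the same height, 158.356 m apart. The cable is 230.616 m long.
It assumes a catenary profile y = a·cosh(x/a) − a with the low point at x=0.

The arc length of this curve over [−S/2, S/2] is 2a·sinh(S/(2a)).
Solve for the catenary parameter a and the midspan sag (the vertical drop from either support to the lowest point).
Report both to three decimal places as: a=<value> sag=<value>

seed: a₀ = √(S³/(24(L−S))) = √(158.356³/(24·72.260)) = 47.851679
iter 1: u=1.654655  f(a)=+1.056e+01  f'(a)=-3.932e+00  a ← 47.851679 − (+1.056e+01/-3.932e+00) = 50.537737
iter 2: u=1.566710  f(a)=+9.546e-01  f'(a)=-3.251e+00  a ← 50.537737 − (+9.546e-01/-3.251e+00) = 50.831379
iter 3: u=1.557660  f(a)=+9.508e-03  f'(a)=-3.186e+00  a ← 50.831379 − (+9.508e-03/-3.186e+00) = 50.834363
iter 4: u=1.557568  f(a)=+9.641e-07  f'(a)=-3.186e+00  a ← 50.834363 − (+9.641e-07/-3.186e+00) = 50.834364
iter 5: u=1.557568  f(a)=+0.000e+00  f'(a)=-3.186e+00  a ← 50.834364 − (+0.000e+00/-3.186e+00) = 50.834364
converged: |Δa| < 1e-12 after 5 iterations
sag = a·(cosh(S/(2a)) − 1) = 50.834364·(cosh(1.557568) − 1) = 75.181776
T_max/T_min = cosh(S/(2a)) = 2.478956

a=50.834 sag=75.182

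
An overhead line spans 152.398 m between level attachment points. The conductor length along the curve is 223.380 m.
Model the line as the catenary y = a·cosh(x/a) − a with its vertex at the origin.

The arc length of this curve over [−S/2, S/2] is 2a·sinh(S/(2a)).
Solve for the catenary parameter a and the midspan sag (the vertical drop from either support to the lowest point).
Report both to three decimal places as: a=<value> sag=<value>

a=48.477 sag=73.280

seed: a₀ = √(S³/(24(L−S))) = √(152.398³/(24·70.982)) = 45.581558
iter 1: u=1.671707  f(a)=+1.060e+01  f'(a)=-4.076e+00  a ← 45.581558 − (+1.060e+01/-4.076e+00) = 48.183010
iter 2: u=1.581450  f(a)=+9.756e-01  f'(a)=-3.358e+00  a ← 48.183010 − (+9.756e-01/-3.358e+00) = 48.473543
iter 3: u=1.571971  f(a)=+1.010e-02  f'(a)=-3.289e+00  a ← 48.473543 − (+1.010e-02/-3.289e+00) = 48.476616
iter 4: u=1.571871  f(a)=+1.109e-06  f'(a)=-3.288e+00  a ← 48.476616 − (+1.109e-06/-3.288e+00) = 48.476616
iter 5: u=1.571871  f(a)=-5.684e-14  f'(a)=-3.288e+00  a ← 48.476616 − (-5.684e-14/-3.288e+00) = 48.476616
converged: |Δa| < 1e-12 after 5 iterations
sag = a·(cosh(S/(2a)) − 1) = 48.476616·(cosh(1.571871) − 1) = 73.279856
T_max/T_min = cosh(S/(2a)) = 2.511654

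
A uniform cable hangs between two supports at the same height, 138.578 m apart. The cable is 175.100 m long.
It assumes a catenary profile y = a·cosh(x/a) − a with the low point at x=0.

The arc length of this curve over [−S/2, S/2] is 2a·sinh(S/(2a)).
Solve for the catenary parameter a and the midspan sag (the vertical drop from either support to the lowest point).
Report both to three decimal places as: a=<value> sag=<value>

seed: a₀ = √(S³/(24(L−S))) = √(138.578³/(24·36.522)) = 55.100880
iter 1: u=1.257494  f(a)=+2.999e+00  f'(a)=-1.547e+00  a ← 55.100880 − (+2.999e+00/-1.547e+00) = 57.038729
iter 2: u=1.214771  f(a)=+1.655e-01  f'(a)=-1.381e+00  a ← 57.038729 − (+1.655e-01/-1.381e+00) = 57.158541
iter 3: u=1.212225  f(a)=+5.688e-04  f'(a)=-1.371e+00  a ← 57.158541 − (+5.688e-04/-1.371e+00) = 57.158956
iter 4: u=1.212216  f(a)=+6.773e-09  f'(a)=-1.371e+00  a ← 57.158956 − (+6.773e-09/-1.371e+00) = 57.158956
iter 5: u=1.212216  f(a)=+0.000e+00  f'(a)=-1.371e+00  a ← 57.158956 − (+0.000e+00/-1.371e+00) = 57.158956
converged: |Δa| < 1e-12 after 5 iterations
sag = a·(cosh(S/(2a)) − 1) = 57.158956·(cosh(1.212216) − 1) = 47.397960
T_max/T_min = cosh(S/(2a)) = 1.829231

a=57.159 sag=47.398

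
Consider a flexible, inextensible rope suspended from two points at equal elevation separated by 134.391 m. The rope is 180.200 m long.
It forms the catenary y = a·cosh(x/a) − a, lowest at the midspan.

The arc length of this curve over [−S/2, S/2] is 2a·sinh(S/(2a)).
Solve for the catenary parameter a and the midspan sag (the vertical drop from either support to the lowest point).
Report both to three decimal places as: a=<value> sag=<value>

seed: a₀ = √(S³/(24(L−S))) = √(134.391³/(24·45.809)) = 46.986625
iter 1: u=1.430098  f(a)=+4.919e+00  f'(a)=-2.379e+00  a ← 46.986625 − (+4.919e+00/-2.379e+00) = 49.054413
iter 2: u=1.369816  f(a)=+3.434e-01  f'(a)=-2.057e+00  a ← 49.054413 − (+3.434e-01/-2.057e+00) = 49.221303
iter 3: u=1.365171  f(a)=+1.950e-03  f'(a)=-2.034e+00  a ← 49.221303 − (+1.950e-03/-2.034e+00) = 49.222262
iter 4: u=1.365144  f(a)=+6.373e-08  f'(a)=-2.034e+00  a ← 49.222262 − (+6.373e-08/-2.034e+00) = 49.222262
iter 5: u=1.365144  f(a)=+0.000e+00  f'(a)=-2.034e+00  a ← 49.222262 − (+0.000e+00/-2.034e+00) = 49.222262
converged: |Δa| < 1e-12 after 5 iterations
sag = a·(cosh(S/(2a)) − 1) = 49.222262·(cosh(1.365144) − 1) = 53.446336
T_max/T_min = cosh(S/(2a)) = 2.085816

a=49.222 sag=53.446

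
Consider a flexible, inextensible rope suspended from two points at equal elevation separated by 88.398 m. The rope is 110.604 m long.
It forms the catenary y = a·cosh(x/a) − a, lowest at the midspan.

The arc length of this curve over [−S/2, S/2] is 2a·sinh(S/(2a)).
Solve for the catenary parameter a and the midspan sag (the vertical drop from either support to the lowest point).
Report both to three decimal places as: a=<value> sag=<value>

seed: a₀ = √(S³/(24(L−S))) = √(88.398³/(24·22.206)) = 36.001689
iter 1: u=1.227692  f(a)=+1.735e+00  f'(a)=-1.430e+00  a ← 36.001689 − (+1.735e+00/-1.430e+00) = 37.214979
iter 2: u=1.187667  f(a)=+9.156e-02  f'(a)=-1.283e+00  a ← 37.214979 − (+9.156e-02/-1.283e+00) = 37.286367
iter 3: u=1.185393  f(a)=+2.865e-04  f'(a)=-1.275e+00  a ← 37.286367 − (+2.865e-04/-1.275e+00) = 37.286592
iter 4: u=1.185386  f(a)=+2.824e-09  f'(a)=-1.274e+00  a ← 37.286592 − (+2.824e-09/-1.274e+00) = 37.286592
iter 5: u=1.185386  f(a)=-2.842e-14  f'(a)=-1.274e+00  a ← 37.286592 − (-2.842e-14/-1.274e+00) = 37.286592
converged: |Δa| < 1e-12 after 5 iterations
sag = a·(cosh(S/(2a)) − 1) = 37.286592·(cosh(1.185386) − 1) = 29.411243
T_max/T_min = cosh(S/(2a)) = 1.788789

a=37.287 sag=29.411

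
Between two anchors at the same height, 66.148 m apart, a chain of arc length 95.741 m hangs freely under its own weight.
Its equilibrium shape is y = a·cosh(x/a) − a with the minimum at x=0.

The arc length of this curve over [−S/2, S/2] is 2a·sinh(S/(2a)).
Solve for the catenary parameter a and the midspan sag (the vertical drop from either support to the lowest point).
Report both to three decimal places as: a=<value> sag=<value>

seed: a₀ = √(S³/(24(L−S))) = √(66.148³/(24·29.593)) = 20.187148
iter 1: u=1.638369  f(a)=+4.235e+00  f'(a)=-3.798e+00  a ← 20.187148 − (+4.235e+00/-3.798e+00) = 21.302237
iter 2: u=1.552607  f(a)=+3.763e-01  f'(a)=-3.151e+00  a ← 21.302237 − (+3.763e-01/-3.151e+00) = 21.421653
iter 3: u=1.543952  f(a)=+3.609e-03  f'(a)=-3.091e+00  a ← 21.421653 − (+3.609e-03/-3.091e+00) = 21.422821
iter 4: u=1.543868  f(a)=+3.391e-07  f'(a)=-3.090e+00  a ← 21.422821 − (+3.391e-07/-3.090e+00) = 21.422821
iter 5: u=1.543868  f(a)=+1.421e-14  f'(a)=-3.090e+00  a ← 21.422821 − (+1.421e-14/-3.090e+00) = 21.422821
converged: |Δa| < 1e-12 after 5 iterations
sag = a·(cosh(S/(2a)) − 1) = 21.422821·(cosh(1.543868) − 1) = 31.022599
T_max/T_min = cosh(S/(2a)) = 2.448110

a=21.423 sag=31.023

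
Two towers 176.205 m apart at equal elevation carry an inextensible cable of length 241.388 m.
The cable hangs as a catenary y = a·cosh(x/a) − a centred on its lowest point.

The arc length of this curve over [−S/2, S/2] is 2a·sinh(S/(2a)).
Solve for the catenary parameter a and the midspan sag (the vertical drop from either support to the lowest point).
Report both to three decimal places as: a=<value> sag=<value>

seed: a₀ = √(S³/(24(L−S))) = √(176.205³/(24·65.183)) = 59.136354
iter 1: u=1.489820  f(a)=+7.628e+00  f'(a)=-2.734e+00  a ← 59.136354 − (+7.628e+00/-2.734e+00) = 61.926252
iter 2: u=1.422700  f(a)=+5.730e-01  f'(a)=-2.338e+00  a ← 61.926252 − (+5.730e-01/-2.338e+00) = 62.171401
iter 3: u=1.417090  f(a)=+3.814e-03  f'(a)=-2.306e+00  a ← 62.171401 − (+3.814e-03/-2.306e+00) = 62.173055
iter 4: u=1.417053  f(a)=+1.715e-07  f'(a)=-2.306e+00  a ← 62.173055 − (+1.715e-07/-2.306e+00) = 62.173055
iter 5: u=1.417053  f(a)=+0.000e+00  f'(a)=-2.306e+00  a ← 62.173055 − (+0.000e+00/-2.306e+00) = 62.173055
converged: |Δa| < 1e-12 after 5 iterations
sag = a·(cosh(S/(2a)) − 1) = 62.173055·(cosh(1.417053) − 1) = 73.593401
T_max/T_min = cosh(S/(2a)) = 2.183686

a=62.173 sag=73.593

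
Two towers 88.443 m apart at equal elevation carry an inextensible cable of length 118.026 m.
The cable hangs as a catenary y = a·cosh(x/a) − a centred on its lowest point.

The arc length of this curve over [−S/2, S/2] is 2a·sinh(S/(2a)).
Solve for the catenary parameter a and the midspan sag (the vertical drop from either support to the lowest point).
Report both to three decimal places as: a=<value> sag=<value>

seed: a₀ = √(S³/(24(L−S))) = √(88.443³/(24·29.583)) = 31.215369
iter 1: u=1.416658  f(a)=+3.114e+00  f'(a)=-2.304e+00  a ← 31.215369 − (+3.114e+00/-2.304e+00) = 32.567046
iter 2: u=1.357860  f(a)=+2.137e-01  f'(a)=-1.998e+00  a ← 32.567046 − (+2.137e-01/-1.998e+00) = 32.674021
iter 3: u=1.353415  f(a)=+1.170e-03  f'(a)=-1.976e+00  a ← 32.674021 − (+1.170e-03/-1.976e+00) = 32.674613
iter 4: u=1.353390  f(a)=+3.552e-08  f'(a)=-1.976e+00  a ← 32.674613 − (+3.552e-08/-1.976e+00) = 32.674613
iter 5: u=1.353390  f(a)=+2.842e-14  f'(a)=-1.976e+00  a ← 32.674613 − (+2.842e-14/-1.976e+00) = 32.674613
converged: |Δa| < 1e-12 after 5 iterations
sag = a·(cosh(S/(2a)) − 1) = 32.674613·(cosh(1.353390) − 1) = 34.780294
T_max/T_min = cosh(S/(2a)) = 2.064444

a=32.675 sag=34.780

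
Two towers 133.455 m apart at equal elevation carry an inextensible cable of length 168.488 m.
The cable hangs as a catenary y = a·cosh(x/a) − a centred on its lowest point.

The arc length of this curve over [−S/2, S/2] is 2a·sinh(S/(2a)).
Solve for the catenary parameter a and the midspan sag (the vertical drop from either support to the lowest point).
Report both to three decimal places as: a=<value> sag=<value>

a=55.147 sag=45.542

seed: a₀ = √(S³/(24(L−S))) = √(133.455³/(24·35.033)) = 53.168938
iter 1: u=1.255009  f(a)=+2.865e+00  f'(a)=-1.537e+00  a ← 53.168938 − (+2.865e+00/-1.537e+00) = 55.032296
iter 2: u=1.212515  f(a)=+1.575e-01  f'(a)=-1.373e+00  a ← 55.032296 − (+1.575e-01/-1.373e+00) = 55.147033
iter 3: u=1.209993  f(a)=+5.372e-04  f'(a)=-1.363e+00  a ← 55.147033 − (+5.372e-04/-1.363e+00) = 55.147427
iter 4: u=1.209984  f(a)=+6.298e-09  f'(a)=-1.363e+00  a ← 55.147427 − (+6.298e-09/-1.363e+00) = 55.147427
iter 5: u=1.209984  f(a)=+0.000e+00  f'(a)=-1.363e+00  a ← 55.147427 − (+0.000e+00/-1.363e+00) = 55.147427
converged: |Δa| < 1e-12 after 5 iterations
sag = a·(cosh(S/(2a)) − 1) = 55.147427·(cosh(1.209984) − 1) = 45.541650
T_max/T_min = cosh(S/(2a)) = 1.825816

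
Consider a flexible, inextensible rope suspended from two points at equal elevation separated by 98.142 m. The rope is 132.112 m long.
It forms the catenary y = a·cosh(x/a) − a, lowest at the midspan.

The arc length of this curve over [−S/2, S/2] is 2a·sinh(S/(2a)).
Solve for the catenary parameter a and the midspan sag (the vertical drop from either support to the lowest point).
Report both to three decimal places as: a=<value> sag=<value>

a=35.694 sag=39.389

seed: a₀ = √(S³/(24(L−S))) = √(98.142³/(24·33.970)) = 34.050929
iter 1: u=1.441106  f(a)=+3.707e+00  f'(a)=-2.442e+00  a ← 34.050929 − (+3.707e+00/-2.442e+00) = 35.569208
iter 2: u=1.379592  f(a)=+2.624e-01  f'(a)=-2.107e+00  a ← 35.569208 − (+2.624e-01/-2.107e+00) = 35.693714
iter 3: u=1.374780  f(a)=+1.535e-03  f'(a)=-2.083e+00  a ← 35.693714 − (+1.535e-03/-2.083e+00) = 35.694451
iter 4: u=1.374751  f(a)=+5.326e-08  f'(a)=-2.082e+00  a ← 35.694451 − (+5.326e-08/-2.082e+00) = 35.694452
iter 5: u=1.374751  f(a)=-2.842e-14  f'(a)=-2.082e+00  a ← 35.694452 − (-2.842e-14/-2.082e+00) = 35.694452
converged: |Δa| < 1e-12 after 5 iterations
sag = a·(cosh(S/(2a)) − 1) = 35.694452·(cosh(1.374751) − 1) = 39.388762
T_max/T_min = cosh(S/(2a)) = 2.103498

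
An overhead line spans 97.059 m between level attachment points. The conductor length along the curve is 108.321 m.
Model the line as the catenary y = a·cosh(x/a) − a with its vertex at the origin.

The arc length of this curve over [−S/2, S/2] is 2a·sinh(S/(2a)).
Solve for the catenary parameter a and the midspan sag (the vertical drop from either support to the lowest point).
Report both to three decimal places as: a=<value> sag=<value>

seed: a₀ = √(S³/(24(L−S))) = √(97.059³/(24·11.262)) = 58.162134
iter 1: u=0.834383  f(a)=+3.986e-01  f'(a)=-4.149e-01  a ← 58.162134 − (+3.986e-01/-4.149e-01) = 59.122816
iter 2: u=0.820825  f(a)=+1.009e-02  f'(a)=-3.941e-01  a ← 59.122816 − (+1.009e-02/-3.941e-01) = 59.148416
iter 3: u=0.820470  f(a)=+6.838e-06  f'(a)=-3.936e-01  a ← 59.148416 − (+6.838e-06/-3.936e-01) = 59.148434
iter 4: u=0.820470  f(a)=+3.126e-12  f'(a)=-3.936e-01  a ← 59.148434 − (+3.126e-12/-3.936e-01) = 59.148434
converged: |Δa| < 1e-12 after 4 iterations
sag = a·(cosh(S/(2a)) − 1) = 59.148434·(cosh(0.820470) − 1) = 21.050675
T_max/T_min = cosh(S/(2a)) = 1.355896

a=59.148 sag=21.051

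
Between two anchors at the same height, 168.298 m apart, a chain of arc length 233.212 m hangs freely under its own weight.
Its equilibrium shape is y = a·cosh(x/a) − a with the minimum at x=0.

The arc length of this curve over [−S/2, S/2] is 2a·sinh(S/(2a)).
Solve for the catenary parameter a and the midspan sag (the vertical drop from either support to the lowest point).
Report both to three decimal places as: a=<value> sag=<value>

a=58.268 sag=72.086

seed: a₀ = √(S³/(24(L−S))) = √(168.298³/(24·64.914)) = 55.315090
iter 1: u=1.521267  f(a)=+7.939e+00  f'(a)=-2.937e+00  a ← 55.315090 − (+7.939e+00/-2.937e+00) = 58.018041
iter 2: u=1.450394  f(a)=+6.190e-01  f'(a)=-2.495e+00  a ← 58.018041 − (+6.190e-01/-2.495e+00) = 58.266094
iter 3: u=1.444219  f(a)=+4.466e-03  f'(a)=-2.460e+00  a ← 58.266094 − (+4.466e-03/-2.460e+00) = 58.267910
iter 4: u=1.444174  f(a)=+2.362e-07  f'(a)=-2.459e+00  a ← 58.267910 − (+2.362e-07/-2.459e+00) = 58.267910
iter 5: u=1.444174  f(a)=+2.842e-14  f'(a)=-2.459e+00  a ← 58.267910 − (+2.842e-14/-2.459e+00) = 58.267910
converged: |Δa| < 1e-12 after 5 iterations
sag = a·(cosh(S/(2a)) − 1) = 58.267910·(cosh(1.444174) − 1) = 72.085872
T_max/T_min = cosh(S/(2a)) = 2.237145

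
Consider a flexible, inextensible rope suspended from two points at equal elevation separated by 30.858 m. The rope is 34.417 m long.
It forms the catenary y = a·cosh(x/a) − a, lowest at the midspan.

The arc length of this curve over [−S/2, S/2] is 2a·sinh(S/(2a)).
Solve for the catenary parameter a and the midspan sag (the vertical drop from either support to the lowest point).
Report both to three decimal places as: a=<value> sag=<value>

a=18.860 sag=6.671

seed: a₀ = √(S³/(24(L−S))) = √(30.858³/(24·3.559)) = 18.547358
iter 1: u=0.831871  f(a)=+1.252e-01  f'(a)=-4.110e-01  a ← 18.547358 − (+1.252e-01/-4.110e-01) = 18.851962
iter 2: u=0.818429  f(a)=+3.151e-03  f'(a)=-3.905e-01  a ← 18.851962 − (+3.151e-03/-3.905e-01) = 18.860030
iter 3: u=0.818079  f(a)=+2.110e-06  f'(a)=-3.900e-01  a ← 18.860030 − (+2.110e-06/-3.900e-01) = 18.860035
iter 4: u=0.818079  f(a)=+9.450e-13  f'(a)=-3.900e-01  a ← 18.860035 − (+9.450e-13/-3.900e-01) = 18.860035
converged: |Δa| < 1e-12 after 4 iterations
sag = a·(cosh(S/(2a)) − 1) = 18.860035·(cosh(0.818079) − 1) = 6.670993
T_max/T_min = cosh(S/(2a)) = 1.353711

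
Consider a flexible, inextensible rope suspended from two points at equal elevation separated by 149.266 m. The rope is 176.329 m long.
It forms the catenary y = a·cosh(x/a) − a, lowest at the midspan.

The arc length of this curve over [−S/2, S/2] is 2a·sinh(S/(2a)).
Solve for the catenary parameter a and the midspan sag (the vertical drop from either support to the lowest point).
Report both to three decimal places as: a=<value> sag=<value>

seed: a₀ = √(S³/(24(L−S))) = √(149.266³/(24·27.063)) = 71.556280
iter 1: u=1.042997  f(a)=+1.511e+00  f'(a)=-8.420e-01  a ← 71.556280 − (+1.511e+00/-8.420e-01) = 73.350574
iter 2: u=1.017484  f(a)=+5.869e-02  f'(a)=-7.777e-01  a ← 73.350574 − (+5.869e-02/-7.777e-01) = 73.426040
iter 3: u=1.016438  f(a)=+9.650e-05  f'(a)=-7.751e-01  a ← 73.426040 − (+9.650e-05/-7.751e-01) = 73.426165
iter 4: u=1.016436  f(a)=+2.619e-10  f'(a)=-7.751e-01  a ← 73.426165 − (+2.619e-10/-7.751e-01) = 73.426165
iter 5: u=1.016436  f(a)=-2.842e-14  f'(a)=-7.751e-01  a ← 73.426165 − (-2.842e-14/-7.751e-01) = 73.426165
converged: |Δa| < 1e-12 after 5 iterations
sag = a·(cosh(S/(2a)) − 1) = 73.426165·(cosh(1.016436) − 1) = 41.309970
T_max/T_min = cosh(S/(2a)) = 1.562606

a=73.426 sag=41.310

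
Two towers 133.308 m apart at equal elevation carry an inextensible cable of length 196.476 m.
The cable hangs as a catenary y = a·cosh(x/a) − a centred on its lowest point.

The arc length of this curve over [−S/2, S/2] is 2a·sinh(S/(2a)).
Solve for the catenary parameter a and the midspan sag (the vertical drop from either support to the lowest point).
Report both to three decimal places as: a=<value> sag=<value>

seed: a₀ = √(S³/(24(L−S))) = √(133.308³/(24·63.168)) = 39.530302
iter 1: u=1.686150  f(a)=+9.612e+00  f'(a)=-4.202e+00  a ← 39.530302 − (+9.612e+00/-4.202e+00) = 41.817904
iter 2: u=1.593911  f(a)=+8.975e-01  f'(a)=-3.451e+00  a ← 41.817904 − (+8.975e-01/-3.451e+00) = 42.078007
iter 3: u=1.584058  f(a)=+9.605e-03  f'(a)=-3.377e+00  a ← 42.078007 − (+9.605e-03/-3.377e+00) = 42.080851
iter 4: u=1.583951  f(a)=+1.126e-06  f'(a)=-3.376e+00  a ← 42.080851 − (+1.126e-06/-3.376e+00) = 42.080851
iter 5: u=1.583951  f(a)=+5.684e-14  f'(a)=-3.376e+00  a ← 42.080851 − (+5.684e-14/-3.376e+00) = 42.080851
converged: |Δa| < 1e-12 after 5 iterations
sag = a·(cosh(S/(2a)) − 1) = 42.080851·(cosh(1.583951) − 1) = 64.790579
T_max/T_min = cosh(S/(2a)) = 2.539669

a=42.081 sag=64.791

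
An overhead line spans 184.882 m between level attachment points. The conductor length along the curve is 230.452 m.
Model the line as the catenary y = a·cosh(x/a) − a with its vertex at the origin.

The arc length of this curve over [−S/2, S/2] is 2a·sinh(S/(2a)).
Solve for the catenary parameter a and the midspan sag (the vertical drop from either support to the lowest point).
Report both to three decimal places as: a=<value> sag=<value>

a=78.679 sag=60.847

seed: a₀ = √(S³/(24(L−S))) = √(184.882³/(24·45.570)) = 76.014564
iter 1: u=1.216096  f(a)=+3.491e+00  f'(a)=-1.386e+00  a ← 76.014564 − (+3.491e+00/-1.386e+00) = 78.533298
iter 2: u=1.177093  f(a)=+1.810e-01  f'(a)=-1.246e+00  a ← 78.533298 − (+1.810e-01/-1.246e+00) = 78.678618
iter 3: u=1.174919  f(a)=+5.456e-04  f'(a)=-1.238e+00  a ← 78.678618 − (+5.456e-04/-1.238e+00) = 78.679059
iter 4: u=1.174912  f(a)=+4.990e-09  f'(a)=-1.238e+00  a ← 78.679059 − (+4.990e-09/-1.238e+00) = 78.679059
iter 5: u=1.174912  f(a)=+0.000e+00  f'(a)=-1.238e+00  a ← 78.679059 − (+0.000e+00/-1.238e+00) = 78.679059
converged: |Δa| < 1e-12 after 5 iterations
sag = a·(cosh(S/(2a)) − 1) = 78.679059·(cosh(1.174912) − 1) = 60.846657
T_max/T_min = cosh(S/(2a)) = 1.773353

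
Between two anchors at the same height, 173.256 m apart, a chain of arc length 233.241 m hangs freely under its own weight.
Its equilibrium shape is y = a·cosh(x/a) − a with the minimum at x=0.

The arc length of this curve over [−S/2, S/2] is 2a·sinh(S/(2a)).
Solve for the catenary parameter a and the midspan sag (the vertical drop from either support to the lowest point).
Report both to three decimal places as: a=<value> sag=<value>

a=63.006 sag=69.546

seed: a₀ = √(S³/(24(L−S))) = √(173.256³/(24·59.985)) = 60.104290
iter 1: u=1.441295  f(a)=+6.548e+00  f'(a)=-2.443e+00  a ← 60.104290 − (+6.548e+00/-2.443e+00) = 62.784848
iter 2: u=1.379760  f(a)=+4.635e-01  f'(a)=-2.108e+00  a ← 62.784848 − (+4.635e-01/-2.108e+00) = 63.004727
iter 3: u=1.374944  f(a)=+2.714e-03  f'(a)=-2.083e+00  a ← 63.004727 − (+2.714e-03/-2.083e+00) = 63.006030
iter 4: u=1.374916  f(a)=+9.424e-08  f'(a)=-2.083e+00  a ← 63.006030 − (+9.424e-08/-2.083e+00) = 63.006030
iter 5: u=1.374916  f(a)=+2.842e-14  f'(a)=-2.083e+00  a ← 63.006030 − (+2.842e-14/-2.083e+00) = 63.006030
converged: |Δa| < 1e-12 after 5 iterations
sag = a·(cosh(S/(2a)) − 1) = 63.006030·(cosh(1.374916) − 1) = 69.546227
T_max/T_min = cosh(S/(2a)) = 2.103803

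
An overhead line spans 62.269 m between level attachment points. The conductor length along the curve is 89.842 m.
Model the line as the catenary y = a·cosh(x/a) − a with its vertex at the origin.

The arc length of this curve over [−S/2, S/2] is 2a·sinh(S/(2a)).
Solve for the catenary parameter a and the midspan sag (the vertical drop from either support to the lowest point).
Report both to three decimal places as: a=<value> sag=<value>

seed: a₀ = √(S³/(24(L−S))) = √(62.269³/(24·27.573)) = 19.101180
iter 1: u=1.629978  f(a)=+3.903e+00  f'(a)=-3.731e+00  a ← 19.101180 − (+3.903e+00/-3.731e+00) = 20.147484
iter 2: u=1.545329  f(a)=+3.437e-01  f'(a)=-3.100e+00  a ← 20.147484 − (+3.437e-01/-3.100e+00) = 20.258342
iter 3: u=1.536873  f(a)=+3.232e-03  f'(a)=-3.042e+00  a ← 20.258342 − (+3.232e-03/-3.042e+00) = 20.259405
iter 4: u=1.536792  f(a)=+2.919e-07  f'(a)=-3.041e+00  a ← 20.259405 − (+2.919e-07/-3.041e+00) = 20.259405
iter 5: u=1.536792  f(a)=+0.000e+00  f'(a)=-3.041e+00  a ← 20.259405 − (+0.000e+00/-3.041e+00) = 20.259405
converged: |Δa| < 1e-12 after 5 iterations
sag = a·(cosh(S/(2a)) − 1) = 20.259405·(cosh(1.536792) − 1) = 29.018782
T_max/T_min = cosh(S/(2a)) = 2.432361

a=20.259 sag=29.019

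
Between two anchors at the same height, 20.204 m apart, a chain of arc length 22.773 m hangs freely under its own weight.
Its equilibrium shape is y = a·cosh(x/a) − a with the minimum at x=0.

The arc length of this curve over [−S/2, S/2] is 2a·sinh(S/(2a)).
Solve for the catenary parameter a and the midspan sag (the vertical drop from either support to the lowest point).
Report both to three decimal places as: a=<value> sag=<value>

a=11.780 sag=4.604

seed: a₀ = √(S³/(24(L−S))) = √(20.204³/(24·2.569)) = 11.565605
iter 1: u=0.873452  f(a)=+9.980e-02  f'(a)=-4.791e-01  a ← 11.565605 − (+9.980e-02/-4.791e-01) = 11.773914
iter 2: u=0.857998  f(a)=+2.760e-03  f'(a)=-4.529e-01  a ← 11.773914 − (+2.760e-03/-4.529e-01) = 11.780008
iter 3: u=0.857555  f(a)=+2.244e-06  f'(a)=-4.522e-01  a ← 11.780008 − (+2.244e-06/-4.522e-01) = 11.780013
iter 4: u=0.857554  f(a)=+1.485e-12  f'(a)=-4.522e-01  a ← 11.780013 − (+1.485e-12/-4.522e-01) = 11.780013
converged: |Δa| < 1e-12 after 4 iterations
sag = a·(cosh(S/(2a)) − 1) = 11.780013·(cosh(0.857554) − 1) = 4.603549
T_max/T_min = cosh(S/(2a)) = 1.390793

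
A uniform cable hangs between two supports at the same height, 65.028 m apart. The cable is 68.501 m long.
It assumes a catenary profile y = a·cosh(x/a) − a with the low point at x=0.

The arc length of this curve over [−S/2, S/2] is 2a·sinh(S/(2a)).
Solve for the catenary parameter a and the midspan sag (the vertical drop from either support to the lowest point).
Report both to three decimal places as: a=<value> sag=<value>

a=57.892 sag=9.373

seed: a₀ = √(S³/(24(L−S))) = √(65.028³/(24·3.473)) = 57.437110
iter 1: u=0.566080  f(a)=+5.607e-02  f'(a)=-1.249e-01  a ← 57.437110 − (+5.607e-02/-1.249e-01) = 57.886218
iter 2: u=0.561688  f(a)=+6.645e-04  f'(a)=-1.219e-01  a ← 57.886218 − (+6.645e-04/-1.219e-01) = 57.891668
iter 3: u=0.561635  f(a)=+9.579e-08  f'(a)=-1.219e-01  a ← 57.891668 − (+9.579e-08/-1.219e-01) = 57.891669
iter 4: u=0.561635  f(a)=+0.000e+00  f'(a)=-1.219e-01  a ← 57.891669 − (+0.000e+00/-1.219e-01) = 57.891669
converged: |Δa| < 1e-12 after 4 iterations
sag = a·(cosh(S/(2a)) − 1) = 57.891669·(cosh(0.561635) − 1) = 9.373048
T_max/T_min = cosh(S/(2a)) = 1.161907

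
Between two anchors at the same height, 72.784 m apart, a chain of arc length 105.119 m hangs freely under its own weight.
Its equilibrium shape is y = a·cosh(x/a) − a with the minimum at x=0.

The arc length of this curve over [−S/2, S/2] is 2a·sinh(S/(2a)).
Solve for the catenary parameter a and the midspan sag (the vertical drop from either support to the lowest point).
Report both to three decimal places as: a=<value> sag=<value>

a=23.646 sag=33.988

seed: a₀ = √(S³/(24(L−S))) = √(72.784³/(24·32.335)) = 22.290090
iter 1: u=1.632654  f(a)=+4.593e+00  f'(a)=-3.752e+00  a ← 22.290090 − (+4.593e+00/-3.752e+00) = 23.514346
iter 2: u=1.547651  f(a)=+4.056e-01  f'(a)=-3.116e+00  a ← 23.514346 − (+4.056e-01/-3.116e+00) = 23.644502
iter 3: u=1.539132  f(a)=+3.839e-03  f'(a)=-3.057e+00  a ← 23.644502 − (+3.839e-03/-3.057e+00) = 23.645758
iter 4: u=1.539050  f(a)=+3.511e-07  f'(a)=-3.057e+00  a ← 23.645758 − (+3.511e-07/-3.057e+00) = 23.645758
iter 5: u=1.539050  f(a)=+1.421e-14  f'(a)=-3.057e+00  a ← 23.645758 − (+1.421e-14/-3.057e+00) = 23.645758
converged: |Δa| < 1e-12 after 5 iterations
sag = a·(cosh(S/(2a)) − 1) = 23.645758·(cosh(1.539050) − 1) = 33.987765
T_max/T_min = cosh(S/(2a)) = 2.437373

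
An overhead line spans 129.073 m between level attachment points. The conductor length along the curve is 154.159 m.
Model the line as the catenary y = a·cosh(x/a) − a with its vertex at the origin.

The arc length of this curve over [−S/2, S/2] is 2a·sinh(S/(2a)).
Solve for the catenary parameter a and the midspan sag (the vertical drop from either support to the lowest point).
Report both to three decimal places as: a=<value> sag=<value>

seed: a₀ = √(S³/(24(L−S))) = √(129.073³/(24·25.086)) = 59.762916
iter 1: u=1.079875  f(a)=+1.504e+00  f'(a)=-9.416e-01  a ← 59.762916 − (+1.504e+00/-9.416e-01) = 61.360178
iter 2: u=1.051765  f(a)=+6.240e-02  f'(a)=-8.649e-01  a ← 61.360178 − (+6.240e-02/-8.649e-01) = 61.432327
iter 3: u=1.050530  f(a)=+1.177e-04  f'(a)=-8.617e-01  a ← 61.432327 − (+1.177e-04/-8.617e-01) = 61.432464
iter 4: u=1.050528  f(a)=+4.208e-10  f'(a)=-8.616e-01  a ← 61.432464 − (+4.208e-10/-8.616e-01) = 61.432464
iter 5: u=1.050528  f(a)=-2.842e-14  f'(a)=-8.616e-01  a ← 61.432464 − (-2.842e-14/-8.616e-01) = 61.432464
converged: |Δa| < 1e-12 after 5 iterations
sag = a·(cosh(S/(2a)) − 1) = 61.432464·(cosh(1.050528) − 1) = 37.133235
T_max/T_min = cosh(S/(2a)) = 1.604456

a=61.432 sag=37.133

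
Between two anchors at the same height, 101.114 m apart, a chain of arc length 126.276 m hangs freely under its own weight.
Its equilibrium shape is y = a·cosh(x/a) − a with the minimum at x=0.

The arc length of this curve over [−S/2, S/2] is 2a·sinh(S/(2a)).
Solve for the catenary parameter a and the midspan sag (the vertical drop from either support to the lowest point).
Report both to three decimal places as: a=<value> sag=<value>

a=42.839 sag=33.461

seed: a₀ = √(S³/(24(L−S))) = √(101.114³/(24·25.162)) = 41.375070
iter 1: u=1.221919  f(a)=+1.947e+00  f'(a)=-1.408e+00  a ← 41.375070 − (+1.947e+00/-1.408e+00) = 42.757773
iter 2: u=1.182405  f(a)=+1.018e-01  f'(a)=-1.264e+00  a ← 42.757773 − (+1.018e-01/-1.264e+00) = 42.838341
iter 3: u=1.180181  f(a)=+3.128e-04  f'(a)=-1.256e+00  a ← 42.838341 − (+3.128e-04/-1.256e+00) = 42.838590
iter 4: u=1.180174  f(a)=+2.971e-09  f'(a)=-1.256e+00  a ← 42.838590 − (+2.971e-09/-1.256e+00) = 42.838590
iter 5: u=1.180174  f(a)=+0.000e+00  f'(a)=-1.256e+00  a ← 42.838590 − (+0.000e+00/-1.256e+00) = 42.838590
converged: |Δa| < 1e-12 after 5 iterations
sag = a·(cosh(S/(2a)) − 1) = 42.838590·(cosh(1.180174) − 1) = 33.460505
T_max/T_min = cosh(S/(2a)) = 1.781083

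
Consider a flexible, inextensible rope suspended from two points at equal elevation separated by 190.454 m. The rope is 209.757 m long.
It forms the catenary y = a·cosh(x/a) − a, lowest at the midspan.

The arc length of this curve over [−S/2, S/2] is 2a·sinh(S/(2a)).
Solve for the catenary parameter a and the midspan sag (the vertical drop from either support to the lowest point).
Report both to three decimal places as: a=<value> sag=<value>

seed: a₀ = √(S³/(24(L−S))) = √(190.454³/(24·19.303)) = 122.114468
iter 1: u=0.779818  f(a)=+5.955e-01  f'(a)=-3.358e-01  a ← 122.114468 − (+5.955e-01/-3.358e-01) = 123.887857
iter 2: u=0.768655  f(a)=+1.322e-02  f'(a)=-3.210e-01  a ← 123.887857 − (+1.322e-02/-3.210e-01) = 123.929037
iter 3: u=0.768399  f(a)=+6.844e-06  f'(a)=-3.207e-01  a ← 123.929037 − (+6.844e-06/-3.207e-01) = 123.929058
iter 4: u=0.768399  f(a)=+1.791e-12  f'(a)=-3.207e-01  a ← 123.929058 − (+1.791e-12/-3.207e-01) = 123.929058
converged: |Δa| < 1e-12 after 4 iterations
sag = a·(cosh(S/(2a)) − 1) = 123.929058·(cosh(0.768399) − 1) = 38.422139
T_max/T_min = cosh(S/(2a)) = 1.310033

a=123.929 sag=38.422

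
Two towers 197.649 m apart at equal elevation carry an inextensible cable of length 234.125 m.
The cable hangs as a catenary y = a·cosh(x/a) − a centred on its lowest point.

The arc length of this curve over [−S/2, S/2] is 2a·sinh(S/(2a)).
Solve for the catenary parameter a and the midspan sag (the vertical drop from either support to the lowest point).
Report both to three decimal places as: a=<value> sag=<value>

seed: a₀ = √(S³/(24(L−S))) = √(197.649³/(24·36.476)) = 93.914512
iter 1: u=1.052281  f(a)=+2.074e+00  f'(a)=-8.663e-01  a ← 93.914512 − (+2.074e+00/-8.663e-01) = 96.308152
iter 2: u=1.026128  f(a)=+8.192e-02  f'(a)=-7.991e-01  a ← 96.308152 − (+8.192e-02/-7.991e-01) = 96.410674
iter 3: u=1.025037  f(a)=+1.395e-04  f'(a)=-7.963e-01  a ← 96.410674 − (+1.395e-04/-7.963e-01) = 96.410849
iter 4: u=1.025035  f(a)=+4.061e-10  f'(a)=-7.963e-01  a ← 96.410849 − (+4.061e-10/-7.963e-01) = 96.410849
iter 5: u=1.025035  f(a)=+0.000e+00  f'(a)=-7.963e-01  a ← 96.410849 − (+0.000e+00/-7.963e-01) = 96.410849
converged: |Δa| < 1e-12 after 5 iterations
sag = a·(cosh(S/(2a)) − 1) = 96.410849·(cosh(1.025035) − 1) = 55.242310
T_max/T_min = cosh(S/(2a)) = 1.572989

a=96.411 sag=55.242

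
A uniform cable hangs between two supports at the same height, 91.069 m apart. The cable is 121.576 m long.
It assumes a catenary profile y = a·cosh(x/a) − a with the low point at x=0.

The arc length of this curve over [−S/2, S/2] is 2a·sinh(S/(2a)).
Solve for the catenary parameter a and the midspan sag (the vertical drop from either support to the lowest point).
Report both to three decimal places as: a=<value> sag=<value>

seed: a₀ = √(S³/(24(L−S))) = √(91.069³/(24·30.507)) = 32.118147
iter 1: u=1.417719  f(a)=+3.217e+00  f'(a)=-2.310e+00  a ← 32.118147 − (+3.217e+00/-2.310e+00) = 33.510703
iter 2: u=1.358805  f(a)=+2.210e-01  f'(a)=-2.002e+00  a ← 33.510703 − (+2.210e-01/-2.002e+00) = 33.621085
iter 3: u=1.354344  f(a)=+1.214e-03  f'(a)=-1.980e+00  a ← 33.621085 − (+1.214e-03/-1.980e+00) = 33.621698
iter 4: u=1.354319  f(a)=+3.706e-08  f'(a)=-1.980e+00  a ← 33.621698 − (+3.706e-08/-1.980e+00) = 33.621698
iter 5: u=1.354319  f(a)=-1.421e-14  f'(a)=-1.980e+00  a ← 33.621698 − (-1.421e-14/-1.980e+00) = 33.621698
converged: |Δa| < 1e-12 after 5 iterations
sag = a·(cosh(S/(2a)) − 1) = 33.621698·(cosh(1.354319) − 1) = 35.844837
T_max/T_min = cosh(S/(2a)) = 2.066122

a=33.622 sag=35.845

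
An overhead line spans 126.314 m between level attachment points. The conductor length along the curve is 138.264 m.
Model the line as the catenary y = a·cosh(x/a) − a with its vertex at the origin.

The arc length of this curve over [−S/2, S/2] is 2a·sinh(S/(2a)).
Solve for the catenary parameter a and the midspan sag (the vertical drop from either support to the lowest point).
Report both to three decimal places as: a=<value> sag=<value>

seed: a₀ = √(S³/(24(L−S))) = √(126.314³/(24·11.950)) = 83.827721
iter 1: u=0.753414  f(a)=+3.438e-01  f'(a)=-3.016e-01  a ← 83.827721 − (+3.438e-01/-3.016e-01) = 84.967488
iter 2: u=0.743308  f(a)=+7.137e-03  f'(a)=-2.892e-01  a ← 84.967488 − (+7.137e-03/-2.892e-01) = 84.992165
iter 3: u=0.743092  f(a)=+3.221e-06  f'(a)=-2.890e-01  a ← 84.992165 − (+3.221e-06/-2.890e-01) = 84.992176
iter 4: u=0.743092  f(a)=+6.253e-13  f'(a)=-2.890e-01  a ← 84.992176 − (+6.253e-13/-2.890e-01) = 84.992176
converged: |Δa| < 1e-12 after 4 iterations
sag = a·(cosh(S/(2a)) − 1) = 84.992176·(cosh(0.743092) − 1) = 24.565587
T_max/T_min = cosh(S/(2a)) = 1.289034

a=84.992 sag=24.566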